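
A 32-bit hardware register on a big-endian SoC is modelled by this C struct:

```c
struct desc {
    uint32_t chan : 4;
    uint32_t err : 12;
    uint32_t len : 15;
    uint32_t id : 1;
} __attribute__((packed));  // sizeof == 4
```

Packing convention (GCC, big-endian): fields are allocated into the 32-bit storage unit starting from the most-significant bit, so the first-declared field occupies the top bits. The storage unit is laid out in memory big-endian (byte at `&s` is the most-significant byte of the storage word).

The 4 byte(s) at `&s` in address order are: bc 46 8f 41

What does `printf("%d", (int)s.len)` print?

[0]=0xbc [1]=0x46 [2]=0x8f [3]=0x41 (big-endian) → word 0xbc468f41
chan [28+:4] = (word>>28) & 0xf = 11
err [16+:12] = (word>>16) & 0xfff = 3142
len [1+:15] = (word>>1) & 0x7fff = 18336  ←
id [0+:1] = (word>>0) & 0x1 = 1

18336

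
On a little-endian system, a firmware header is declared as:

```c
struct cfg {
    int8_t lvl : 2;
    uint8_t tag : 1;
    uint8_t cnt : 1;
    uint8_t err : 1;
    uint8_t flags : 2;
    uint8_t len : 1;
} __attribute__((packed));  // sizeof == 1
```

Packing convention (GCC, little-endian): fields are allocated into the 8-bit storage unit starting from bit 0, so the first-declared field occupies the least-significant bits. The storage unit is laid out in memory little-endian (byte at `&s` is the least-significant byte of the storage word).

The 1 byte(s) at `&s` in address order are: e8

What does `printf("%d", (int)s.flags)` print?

3

[0]=0xe8 (little-endian) → word 0xe8
lvl [0+:2] = (word>>0) & 0x3 = 0
tag [2+:1] = (word>>2) & 0x1 = 0
cnt [3+:1] = (word>>3) & 0x1 = 1
err [4+:1] = (word>>4) & 0x1 = 0
flags [5+:2] = (word>>5) & 0x3 = 3  ←
len [7+:1] = (word>>7) & 0x1 = 1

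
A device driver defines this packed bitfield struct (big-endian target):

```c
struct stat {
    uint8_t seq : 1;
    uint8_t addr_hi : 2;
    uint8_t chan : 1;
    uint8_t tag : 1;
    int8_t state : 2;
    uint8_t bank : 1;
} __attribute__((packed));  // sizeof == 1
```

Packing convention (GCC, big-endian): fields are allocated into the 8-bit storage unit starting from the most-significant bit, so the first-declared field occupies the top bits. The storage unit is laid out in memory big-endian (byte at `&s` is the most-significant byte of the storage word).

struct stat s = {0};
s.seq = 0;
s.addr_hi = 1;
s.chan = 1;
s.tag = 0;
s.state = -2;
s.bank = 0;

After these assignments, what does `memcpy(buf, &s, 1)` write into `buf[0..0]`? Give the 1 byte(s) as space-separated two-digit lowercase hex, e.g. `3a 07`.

seq (1b) val=0 bits=0x0 at bit 7: 0x00
addr_hi (2b) val=1 bits=0x1 at bit 5: 0x20
chan (1b) val=1 bits=0x1 at bit 4: 0x30
tag (1b) val=0 bits=0x0 at bit 3: 0x30
state (2b) val=-2 bits=0x2 at bit 1: 0x34
bank (1b) val=0 bits=0x0 at bit 0: 0x34
word = 0x34 → big-endian bytes:
  [0]=0x34

34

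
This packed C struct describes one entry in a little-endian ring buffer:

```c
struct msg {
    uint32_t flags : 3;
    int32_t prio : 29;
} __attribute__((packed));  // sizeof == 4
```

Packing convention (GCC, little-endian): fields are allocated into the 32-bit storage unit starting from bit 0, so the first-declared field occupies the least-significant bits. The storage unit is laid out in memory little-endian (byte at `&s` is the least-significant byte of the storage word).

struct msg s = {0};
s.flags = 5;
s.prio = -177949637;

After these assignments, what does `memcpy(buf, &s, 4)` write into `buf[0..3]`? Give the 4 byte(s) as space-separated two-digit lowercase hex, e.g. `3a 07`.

flags (3b) val=5 bits=0x5 at bit 0: 0x00000005
prio (29b) val=-177949637 bits=0x1564b43b at bit 3: 0xab25a1dd
word = 0xab25a1dd → little-endian bytes:
  [0]=0xdd  [1]=0xa1  [2]=0x25  [3]=0xab

dd a1 25 ab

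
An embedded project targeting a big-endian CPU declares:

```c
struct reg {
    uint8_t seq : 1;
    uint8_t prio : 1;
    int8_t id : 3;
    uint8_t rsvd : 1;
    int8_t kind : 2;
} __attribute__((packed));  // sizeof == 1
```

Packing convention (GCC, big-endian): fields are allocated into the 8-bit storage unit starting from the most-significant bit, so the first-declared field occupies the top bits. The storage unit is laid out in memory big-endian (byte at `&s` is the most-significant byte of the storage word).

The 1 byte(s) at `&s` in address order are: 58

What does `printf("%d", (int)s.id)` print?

[0]=0x58 (big-endian) → word 0x58
seq:1 @ bit 7 → (0x58>>7)&0x1 = 0x0
prio:1 @ bit 6 → (0x58>>6)&0x1 = 0x1
id:3 @ bit 3 → (0x58>>3)&0x7 = 0x3  ←
rsvd:1 @ bit 2 → (0x58>>2)&0x1 = 0x0
kind:2 @ bit 0 → (0x58>>0)&0x3 = 0x0
id signed 3b, MSB=0: value = 3

3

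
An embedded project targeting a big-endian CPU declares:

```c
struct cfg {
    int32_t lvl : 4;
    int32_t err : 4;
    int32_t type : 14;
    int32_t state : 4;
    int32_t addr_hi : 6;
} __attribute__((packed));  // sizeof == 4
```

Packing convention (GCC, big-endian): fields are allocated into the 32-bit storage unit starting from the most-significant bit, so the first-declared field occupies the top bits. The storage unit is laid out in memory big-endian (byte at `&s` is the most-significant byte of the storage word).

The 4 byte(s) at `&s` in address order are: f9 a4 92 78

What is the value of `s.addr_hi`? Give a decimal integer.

-8

[0]=0xf9 [1]=0xa4 [2]=0x92 [3]=0x78 (big-endian) → word 0xf9a49278
lvl [28+:4] = (word>>28) & 0xf = 15
err [24+:4] = (word>>24) & 0xf = 9
type [10+:14] = (word>>10) & 0x3fff = 10532
state [6+:4] = (word>>6) & 0xf = 9
addr_hi [0+:6] = (word>>0) & 0x3f = 56  ←
addr_hi signed 6b, MSB=1: 56 - 64 = -8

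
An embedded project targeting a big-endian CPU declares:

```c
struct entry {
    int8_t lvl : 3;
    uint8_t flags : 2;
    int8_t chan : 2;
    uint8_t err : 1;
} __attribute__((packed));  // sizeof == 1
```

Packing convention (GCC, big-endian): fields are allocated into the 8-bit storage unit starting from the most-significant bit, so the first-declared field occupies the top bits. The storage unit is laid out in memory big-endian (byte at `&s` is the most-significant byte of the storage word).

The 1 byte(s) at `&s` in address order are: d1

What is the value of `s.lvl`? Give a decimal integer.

-2

[0]=0xd1 (big-endian) → word 0xd1
lvl:3 @ bit 5 → (0xd1>>5)&0x7 = 0x6  ←
flags:2 @ bit 3 → (0xd1>>3)&0x3 = 0x2
chan:2 @ bit 1 → (0xd1>>1)&0x3 = 0x0
err:1 @ bit 0 → (0xd1>>0)&0x1 = 0x1
lvl signed 3b, MSB=1: 6 - 8 = -2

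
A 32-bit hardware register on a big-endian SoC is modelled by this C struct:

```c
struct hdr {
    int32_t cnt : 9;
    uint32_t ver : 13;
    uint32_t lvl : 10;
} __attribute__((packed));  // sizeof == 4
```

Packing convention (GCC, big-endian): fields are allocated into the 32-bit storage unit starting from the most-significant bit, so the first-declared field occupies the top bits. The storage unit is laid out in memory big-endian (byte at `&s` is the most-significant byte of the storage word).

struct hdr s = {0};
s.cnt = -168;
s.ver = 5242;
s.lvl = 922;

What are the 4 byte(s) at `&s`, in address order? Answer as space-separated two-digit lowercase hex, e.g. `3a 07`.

cnt (9b) val=-168 bits=0x158 at bit 23: 0xac000000
ver (13b) val=5242 bits=0x147a at bit 10: 0xac51e800
lvl (10b) val=922 bits=0x39a at bit 0: 0xac51eb9a
word = 0xac51eb9a → big-endian bytes:
  [0]=0xac  [1]=0x51  [2]=0xeb  [3]=0x9a

ac 51 eb 9a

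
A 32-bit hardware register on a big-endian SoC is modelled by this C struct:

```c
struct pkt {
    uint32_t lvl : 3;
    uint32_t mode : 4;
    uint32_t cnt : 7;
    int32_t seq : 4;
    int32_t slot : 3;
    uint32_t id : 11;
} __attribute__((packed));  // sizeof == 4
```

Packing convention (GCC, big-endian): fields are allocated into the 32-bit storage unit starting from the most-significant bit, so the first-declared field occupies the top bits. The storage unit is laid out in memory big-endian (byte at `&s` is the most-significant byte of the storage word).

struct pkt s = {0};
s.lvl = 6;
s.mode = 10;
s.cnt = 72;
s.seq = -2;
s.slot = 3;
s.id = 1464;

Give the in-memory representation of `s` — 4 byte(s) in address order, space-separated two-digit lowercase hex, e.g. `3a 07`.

d5 23 9d b8

lvl (3b) val=6 bits=0x6 at bit 29: 0xc0000000
mode (4b) val=10 bits=0xa at bit 25: 0xd4000000
cnt (7b) val=72 bits=0x48 at bit 18: 0xd5200000
seq (4b) val=-2 bits=0xe at bit 14: 0xd5238000
slot (3b) val=3 bits=0x3 at bit 11: 0xd5239800
id (11b) val=1464 bits=0x5b8 at bit 0: 0xd5239db8
word = 0xd5239db8 → big-endian bytes:
  [0]=0xd5  [1]=0x23  [2]=0x9d  [3]=0xb8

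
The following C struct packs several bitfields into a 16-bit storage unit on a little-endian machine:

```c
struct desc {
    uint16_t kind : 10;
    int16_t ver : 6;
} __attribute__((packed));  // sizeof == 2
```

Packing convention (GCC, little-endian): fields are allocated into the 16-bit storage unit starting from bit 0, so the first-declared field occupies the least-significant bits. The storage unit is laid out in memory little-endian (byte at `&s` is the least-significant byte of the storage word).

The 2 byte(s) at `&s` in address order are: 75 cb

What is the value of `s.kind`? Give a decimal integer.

[0]=0x75 [1]=0xcb (little-endian) → word 0xcb75
kind:10 @ bit 0 → (0xcb75>>0)&0x3ff = 0x375  ←
ver:6 @ bit 10 → (0xcb75>>10)&0x3f = 0x32

885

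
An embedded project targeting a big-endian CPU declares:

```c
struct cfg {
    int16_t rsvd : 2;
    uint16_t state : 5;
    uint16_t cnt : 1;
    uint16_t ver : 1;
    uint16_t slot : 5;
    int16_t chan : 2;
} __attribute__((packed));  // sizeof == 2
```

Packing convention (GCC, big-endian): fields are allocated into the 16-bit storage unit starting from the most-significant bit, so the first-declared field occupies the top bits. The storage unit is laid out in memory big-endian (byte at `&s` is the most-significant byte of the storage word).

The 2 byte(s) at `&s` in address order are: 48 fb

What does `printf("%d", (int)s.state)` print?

4

[0]=0x48 [1]=0xfb (big-endian) → word 0x48fb
rsvd:2 @ bit 14 → (0x48fb>>14)&0x3 = 0x1
state:5 @ bit 9 → (0x48fb>>9)&0x1f = 0x4  ←
cnt:1 @ bit 8 → (0x48fb>>8)&0x1 = 0x0
ver:1 @ bit 7 → (0x48fb>>7)&0x1 = 0x1
slot:5 @ bit 2 → (0x48fb>>2)&0x1f = 0x1e
chan:2 @ bit 0 → (0x48fb>>0)&0x3 = 0x3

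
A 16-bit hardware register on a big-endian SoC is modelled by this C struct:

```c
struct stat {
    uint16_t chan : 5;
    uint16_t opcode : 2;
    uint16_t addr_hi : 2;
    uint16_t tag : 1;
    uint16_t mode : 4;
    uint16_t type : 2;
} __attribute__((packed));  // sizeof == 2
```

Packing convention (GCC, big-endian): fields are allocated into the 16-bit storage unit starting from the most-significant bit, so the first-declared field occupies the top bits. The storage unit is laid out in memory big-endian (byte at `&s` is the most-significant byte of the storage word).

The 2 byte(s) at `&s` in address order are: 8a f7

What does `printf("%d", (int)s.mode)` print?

[0]=0x8a [1]=0xf7 (big-endian) → word 0x8af7
chan:5 @ bit 11 → (0x8af7>>11)&0x1f = 0x11
opcode:2 @ bit 9 → (0x8af7>>9)&0x3 = 0x1
addr_hi:2 @ bit 7 → (0x8af7>>7)&0x3 = 0x1
tag:1 @ bit 6 → (0x8af7>>6)&0x1 = 0x1
mode:4 @ bit 2 → (0x8af7>>2)&0xf = 0xd  ←
type:2 @ bit 0 → (0x8af7>>0)&0x3 = 0x3

13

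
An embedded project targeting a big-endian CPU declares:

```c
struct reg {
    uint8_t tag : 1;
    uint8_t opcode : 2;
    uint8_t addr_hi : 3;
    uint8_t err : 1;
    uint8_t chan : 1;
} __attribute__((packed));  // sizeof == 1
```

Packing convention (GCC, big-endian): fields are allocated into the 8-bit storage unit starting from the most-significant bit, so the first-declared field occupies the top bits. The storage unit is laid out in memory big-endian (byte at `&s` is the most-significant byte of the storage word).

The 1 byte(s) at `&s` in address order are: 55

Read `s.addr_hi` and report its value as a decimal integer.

[0]=0x55 (big-endian) → word 0x55
tag [7+:1] = (word>>7) & 0x1 = 0
opcode [5+:2] = (word>>5) & 0x3 = 2
addr_hi [2+:3] = (word>>2) & 0x7 = 5  ←
err [1+:1] = (word>>1) & 0x1 = 0
chan [0+:1] = (word>>0) & 0x1 = 1

5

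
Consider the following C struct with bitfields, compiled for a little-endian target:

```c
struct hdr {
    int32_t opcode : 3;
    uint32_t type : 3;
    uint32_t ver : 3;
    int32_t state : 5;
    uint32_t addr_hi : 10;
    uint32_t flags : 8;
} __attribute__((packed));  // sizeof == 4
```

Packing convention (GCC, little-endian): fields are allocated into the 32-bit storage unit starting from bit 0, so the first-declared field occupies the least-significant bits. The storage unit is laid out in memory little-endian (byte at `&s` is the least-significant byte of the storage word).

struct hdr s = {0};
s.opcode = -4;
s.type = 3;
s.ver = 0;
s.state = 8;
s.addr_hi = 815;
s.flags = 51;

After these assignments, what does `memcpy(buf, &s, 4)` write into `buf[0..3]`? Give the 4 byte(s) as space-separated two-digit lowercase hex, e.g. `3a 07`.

opcode:3 = -4 → 0x4 << 0 → word 0x00000004
type:3 = 3 → 0x3 << 3 → word 0x0000001c
ver:3 = 0 → 0x0 << 6 → word 0x0000001c
state:5 = 8 → 0x8 << 9 → word 0x0000101c
addr_hi:10 = 815 → 0x32f << 14 → word 0x00cbd01c
flags:8 = 51 → 0x33 << 24 → word 0x33cbd01c
word = 0x33cbd01c → little-endian bytes:
  [0]=0x1c  [1]=0xd0  [2]=0xcb  [3]=0x33

1c d0 cb 33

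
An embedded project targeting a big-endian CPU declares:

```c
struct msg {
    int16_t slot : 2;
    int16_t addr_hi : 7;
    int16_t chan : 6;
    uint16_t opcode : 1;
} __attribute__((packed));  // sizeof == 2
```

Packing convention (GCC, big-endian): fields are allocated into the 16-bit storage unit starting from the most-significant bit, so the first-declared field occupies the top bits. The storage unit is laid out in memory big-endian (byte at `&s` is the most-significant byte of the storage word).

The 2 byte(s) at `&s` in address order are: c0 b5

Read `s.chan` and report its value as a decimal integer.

[0]=0xc0 [1]=0xb5 (big-endian) → word 0xc0b5
slot [14+:2] = (word>>14) & 0x3 = 3
addr_hi [7+:7] = (word>>7) & 0x7f = 1
chan [1+:6] = (word>>1) & 0x3f = 26  ←
opcode [0+:1] = (word>>0) & 0x1 = 1
chan signed 6b, MSB=0: value = 26

26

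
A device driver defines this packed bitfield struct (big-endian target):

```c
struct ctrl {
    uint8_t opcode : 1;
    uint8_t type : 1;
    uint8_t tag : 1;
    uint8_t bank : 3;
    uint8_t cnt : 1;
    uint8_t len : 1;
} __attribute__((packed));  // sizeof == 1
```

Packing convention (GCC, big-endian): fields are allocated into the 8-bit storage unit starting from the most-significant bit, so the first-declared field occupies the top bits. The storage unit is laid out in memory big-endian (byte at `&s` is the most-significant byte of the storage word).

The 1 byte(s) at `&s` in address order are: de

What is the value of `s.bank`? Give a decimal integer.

7

[0]=0xde (big-endian) → word 0xde
opcode [7+:1] = (word>>7) & 0x1 = 1
type [6+:1] = (word>>6) & 0x1 = 1
tag [5+:1] = (word>>5) & 0x1 = 0
bank [2+:3] = (word>>2) & 0x7 = 7  ←
cnt [1+:1] = (word>>1) & 0x1 = 1
len [0+:1] = (word>>0) & 0x1 = 0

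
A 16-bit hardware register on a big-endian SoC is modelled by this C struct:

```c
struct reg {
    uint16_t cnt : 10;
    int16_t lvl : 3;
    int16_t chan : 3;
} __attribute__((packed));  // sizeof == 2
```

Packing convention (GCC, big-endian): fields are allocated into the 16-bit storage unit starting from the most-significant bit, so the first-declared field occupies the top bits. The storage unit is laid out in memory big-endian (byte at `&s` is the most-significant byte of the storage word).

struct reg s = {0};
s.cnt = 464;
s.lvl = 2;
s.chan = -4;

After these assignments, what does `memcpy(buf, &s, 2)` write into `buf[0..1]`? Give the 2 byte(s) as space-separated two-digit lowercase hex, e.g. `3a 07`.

74 14

cnt:10 = 464 → 0x1d0 << 6 → word 0x7400
lvl:3 = 2 → 0x2 << 3 → word 0x7410
chan:3 = -4 → 0x4 << 0 → word 0x7414
word = 0x7414 → big-endian bytes:
  [0]=0x74  [1]=0x14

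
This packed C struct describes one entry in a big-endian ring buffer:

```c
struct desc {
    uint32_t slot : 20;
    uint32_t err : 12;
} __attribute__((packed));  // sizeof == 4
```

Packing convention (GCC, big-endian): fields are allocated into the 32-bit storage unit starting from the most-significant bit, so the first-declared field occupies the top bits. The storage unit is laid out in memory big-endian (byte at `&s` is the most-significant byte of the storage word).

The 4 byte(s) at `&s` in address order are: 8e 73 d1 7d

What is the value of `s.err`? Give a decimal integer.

[0]=0x8e [1]=0x73 [2]=0xd1 [3]=0x7d (big-endian) → word 0x8e73d17d
slot [12+:20] = (word>>12) & 0xfffff = 583485
err [0+:12] = (word>>0) & 0xfff = 381  ←

381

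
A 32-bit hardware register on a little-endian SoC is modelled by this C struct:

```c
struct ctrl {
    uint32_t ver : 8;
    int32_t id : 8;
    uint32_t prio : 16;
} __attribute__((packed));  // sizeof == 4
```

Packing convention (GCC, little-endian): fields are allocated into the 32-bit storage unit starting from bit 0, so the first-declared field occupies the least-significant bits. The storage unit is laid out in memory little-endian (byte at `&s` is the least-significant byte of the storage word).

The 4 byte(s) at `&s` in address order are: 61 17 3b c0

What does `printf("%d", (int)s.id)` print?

[0]=0x61 [1]=0x17 [2]=0x3b [3]=0xc0 (little-endian) → word 0xc03b1761
ver:8 @ bit 0 → (0xc03b1761>>0)&0xff = 0x61
id:8 @ bit 8 → (0xc03b1761>>8)&0xff = 0x17  ←
prio:16 @ bit 16 → (0xc03b1761>>16)&0xffff = 0xc03b
id signed 8b, MSB=0: value = 23

23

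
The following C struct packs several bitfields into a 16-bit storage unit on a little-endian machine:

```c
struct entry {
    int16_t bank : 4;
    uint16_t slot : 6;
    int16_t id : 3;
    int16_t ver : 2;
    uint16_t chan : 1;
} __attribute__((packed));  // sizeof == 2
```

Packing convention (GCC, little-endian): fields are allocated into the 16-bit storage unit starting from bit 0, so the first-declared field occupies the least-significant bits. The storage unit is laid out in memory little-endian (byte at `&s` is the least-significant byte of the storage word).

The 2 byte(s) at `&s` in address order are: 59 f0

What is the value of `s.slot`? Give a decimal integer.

5

[0]=0x59 [1]=0xf0 (little-endian) → word 0xf059
bank:4 @ bit 0 → (0xf059>>0)&0xf = 0x9
slot:6 @ bit 4 → (0xf059>>4)&0x3f = 0x5  ←
id:3 @ bit 10 → (0xf059>>10)&0x7 = 0x4
ver:2 @ bit 13 → (0xf059>>13)&0x3 = 0x3
chan:1 @ bit 15 → (0xf059>>15)&0x1 = 0x1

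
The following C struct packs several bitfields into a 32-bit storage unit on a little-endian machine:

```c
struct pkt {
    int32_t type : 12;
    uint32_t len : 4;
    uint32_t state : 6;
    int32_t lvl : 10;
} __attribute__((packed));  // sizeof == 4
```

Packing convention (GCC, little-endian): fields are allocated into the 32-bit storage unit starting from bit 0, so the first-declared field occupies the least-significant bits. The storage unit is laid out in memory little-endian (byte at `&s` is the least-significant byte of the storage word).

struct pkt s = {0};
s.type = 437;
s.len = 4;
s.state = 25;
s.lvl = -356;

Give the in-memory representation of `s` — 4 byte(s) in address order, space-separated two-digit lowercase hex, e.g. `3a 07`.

type:12 = 437 → 0x1b5 << 0 → word 0x000001b5
len:4 = 4 → 0x4 << 12 → word 0x000041b5
state:6 = 25 → 0x19 << 16 → word 0x001941b5
lvl:10 = -356 → 0x29c << 22 → word 0xa71941b5
word = 0xa71941b5 → little-endian bytes:
  [0]=0xb5  [1]=0x41  [2]=0x19  [3]=0xa7

b5 41 19 a7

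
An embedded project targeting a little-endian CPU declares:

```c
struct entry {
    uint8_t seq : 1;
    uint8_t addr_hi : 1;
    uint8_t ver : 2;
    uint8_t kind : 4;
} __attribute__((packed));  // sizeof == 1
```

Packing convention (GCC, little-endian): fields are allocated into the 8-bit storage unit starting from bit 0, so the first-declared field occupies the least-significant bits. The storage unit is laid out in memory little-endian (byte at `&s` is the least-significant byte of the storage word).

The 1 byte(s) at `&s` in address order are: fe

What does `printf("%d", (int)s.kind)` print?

[0]=0xfe (little-endian) → word 0xfe
seq [0+:1] = (word>>0) & 0x1 = 0
addr_hi [1+:1] = (word>>1) & 0x1 = 1
ver [2+:2] = (word>>2) & 0x3 = 3
kind [4+:4] = (word>>4) & 0xf = 15  ←

15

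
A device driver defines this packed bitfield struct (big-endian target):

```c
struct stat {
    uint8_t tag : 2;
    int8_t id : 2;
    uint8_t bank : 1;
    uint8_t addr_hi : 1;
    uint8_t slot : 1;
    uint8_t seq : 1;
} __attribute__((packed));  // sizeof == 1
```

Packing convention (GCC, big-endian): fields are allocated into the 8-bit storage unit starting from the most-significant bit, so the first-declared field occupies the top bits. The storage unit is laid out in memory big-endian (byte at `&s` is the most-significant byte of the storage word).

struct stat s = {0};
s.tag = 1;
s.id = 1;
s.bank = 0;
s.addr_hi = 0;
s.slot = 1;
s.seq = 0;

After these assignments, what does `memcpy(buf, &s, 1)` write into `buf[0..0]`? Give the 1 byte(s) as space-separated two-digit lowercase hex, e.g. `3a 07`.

[6+:2] tag=1 & 0x3 = 0x1; word=0x40
[4+:2] id=1 & 0x3 = 0x1; word=0x50
[3+:1] bank=0 & 0x1 = 0x0; word=0x50
[2+:1] addr_hi=0 & 0x1 = 0x0; word=0x50
[1+:1] slot=1 & 0x1 = 0x1; word=0x52
[0+:1] seq=0 & 0x1 = 0x0; word=0x52
word = 0x52 → big-endian bytes:
  [0]=0x52

52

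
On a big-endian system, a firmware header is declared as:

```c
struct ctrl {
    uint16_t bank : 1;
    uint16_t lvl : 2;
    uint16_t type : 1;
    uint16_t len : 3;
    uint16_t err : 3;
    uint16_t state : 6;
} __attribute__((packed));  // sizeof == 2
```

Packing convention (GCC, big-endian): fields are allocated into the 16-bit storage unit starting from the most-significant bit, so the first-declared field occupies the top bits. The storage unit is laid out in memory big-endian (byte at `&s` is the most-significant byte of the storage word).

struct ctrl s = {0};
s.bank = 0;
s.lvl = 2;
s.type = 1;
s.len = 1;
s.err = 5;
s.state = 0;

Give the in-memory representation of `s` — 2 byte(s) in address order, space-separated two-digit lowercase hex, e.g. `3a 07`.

53 40

[15+:1] bank=0 & 0x1 = 0x0; word=0x0000
[13+:2] lvl=2 & 0x3 = 0x2; word=0x4000
[12+:1] type=1 & 0x1 = 0x1; word=0x5000
[9+:3] len=1 & 0x7 = 0x1; word=0x5200
[6+:3] err=5 & 0x7 = 0x5; word=0x5340
[0+:6] state=0 & 0x3f = 0x0; word=0x5340
word = 0x5340 → big-endian bytes:
  [0]=0x53  [1]=0x40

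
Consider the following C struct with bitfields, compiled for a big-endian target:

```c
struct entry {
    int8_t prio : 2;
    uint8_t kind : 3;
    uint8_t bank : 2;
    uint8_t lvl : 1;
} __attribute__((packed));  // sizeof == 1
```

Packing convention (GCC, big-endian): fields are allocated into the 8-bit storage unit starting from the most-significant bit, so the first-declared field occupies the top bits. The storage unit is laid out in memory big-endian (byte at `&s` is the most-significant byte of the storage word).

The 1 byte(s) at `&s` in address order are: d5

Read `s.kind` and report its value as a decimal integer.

2

[0]=0xd5 (big-endian) → word 0xd5
prio [6+:2] = (word>>6) & 0x3 = 3
kind [3+:3] = (word>>3) & 0x7 = 2  ←
bank [1+:2] = (word>>1) & 0x3 = 2
lvl [0+:1] = (word>>0) & 0x1 = 1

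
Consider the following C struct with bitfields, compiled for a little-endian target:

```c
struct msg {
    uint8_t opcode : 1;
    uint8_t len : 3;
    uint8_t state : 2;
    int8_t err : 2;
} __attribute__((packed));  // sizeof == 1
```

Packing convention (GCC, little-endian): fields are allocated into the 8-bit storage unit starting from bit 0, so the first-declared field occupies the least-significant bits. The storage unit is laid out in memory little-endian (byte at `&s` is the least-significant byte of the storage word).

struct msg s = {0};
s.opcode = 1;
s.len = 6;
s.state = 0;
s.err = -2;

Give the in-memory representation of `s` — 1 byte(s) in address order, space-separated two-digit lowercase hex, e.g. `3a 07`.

8d

opcode:1 = 1 → 0x1 << 0 → word 0x01
len:3 = 6 → 0x6 << 1 → word 0x0d
state:2 = 0 → 0x0 << 4 → word 0x0d
err:2 = -2 → 0x2 << 6 → word 0x8d
word = 0x8d → little-endian bytes:
  [0]=0x8d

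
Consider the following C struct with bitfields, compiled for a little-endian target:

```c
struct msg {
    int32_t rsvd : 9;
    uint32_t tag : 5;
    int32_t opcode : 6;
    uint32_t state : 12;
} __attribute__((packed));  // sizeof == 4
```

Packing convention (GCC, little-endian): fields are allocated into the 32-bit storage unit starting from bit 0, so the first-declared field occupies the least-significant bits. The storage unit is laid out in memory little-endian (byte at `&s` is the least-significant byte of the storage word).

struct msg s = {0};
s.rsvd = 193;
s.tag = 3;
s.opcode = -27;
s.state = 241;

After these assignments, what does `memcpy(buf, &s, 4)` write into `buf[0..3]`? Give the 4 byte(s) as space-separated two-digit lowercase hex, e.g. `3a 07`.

rsvd (9b) val=193 bits=0xc1 at bit 0: 0x000000c1
tag (5b) val=3 bits=0x3 at bit 9: 0x000006c1
opcode (6b) val=-27 bits=0x25 at bit 14: 0x000946c1
state (12b) val=241 bits=0xf1 at bit 20: 0x0f1946c1
word = 0x0f1946c1 → little-endian bytes:
  [0]=0xc1  [1]=0x46  [2]=0x19  [3]=0x0f

c1 46 19 0f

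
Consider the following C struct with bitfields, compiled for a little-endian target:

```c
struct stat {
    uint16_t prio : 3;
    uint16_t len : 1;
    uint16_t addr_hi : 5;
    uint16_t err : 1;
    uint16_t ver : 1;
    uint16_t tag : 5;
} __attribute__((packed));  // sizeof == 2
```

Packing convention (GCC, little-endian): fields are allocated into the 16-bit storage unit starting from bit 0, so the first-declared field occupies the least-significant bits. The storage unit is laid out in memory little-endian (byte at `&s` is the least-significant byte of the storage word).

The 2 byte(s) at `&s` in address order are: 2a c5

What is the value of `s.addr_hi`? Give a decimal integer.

18

[0]=0x2a [1]=0xc5 (little-endian) → word 0xc52a
prio [0+:3] = (word>>0) & 0x7 = 2
len [3+:1] = (word>>3) & 0x1 = 1
addr_hi [4+:5] = (word>>4) & 0x1f = 18  ←
err [9+:1] = (word>>9) & 0x1 = 0
ver [10+:1] = (word>>10) & 0x1 = 1
tag [11+:5] = (word>>11) & 0x1f = 24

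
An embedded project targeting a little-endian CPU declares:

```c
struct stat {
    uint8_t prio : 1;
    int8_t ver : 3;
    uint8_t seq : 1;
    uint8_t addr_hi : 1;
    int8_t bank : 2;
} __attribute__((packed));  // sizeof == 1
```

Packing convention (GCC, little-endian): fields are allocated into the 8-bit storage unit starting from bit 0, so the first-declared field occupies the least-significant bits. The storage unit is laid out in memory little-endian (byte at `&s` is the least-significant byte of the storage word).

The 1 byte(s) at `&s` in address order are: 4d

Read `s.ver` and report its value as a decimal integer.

-2

[0]=0x4d (little-endian) → word 0x4d
prio:1 @ bit 0 → (0x4d>>0)&0x1 = 0x1
ver:3 @ bit 1 → (0x4d>>1)&0x7 = 0x6  ←
seq:1 @ bit 4 → (0x4d>>4)&0x1 = 0x0
addr_hi:1 @ bit 5 → (0x4d>>5)&0x1 = 0x0
bank:2 @ bit 6 → (0x4d>>6)&0x3 = 0x1
ver signed 3b, MSB=1: 6 - 8 = -2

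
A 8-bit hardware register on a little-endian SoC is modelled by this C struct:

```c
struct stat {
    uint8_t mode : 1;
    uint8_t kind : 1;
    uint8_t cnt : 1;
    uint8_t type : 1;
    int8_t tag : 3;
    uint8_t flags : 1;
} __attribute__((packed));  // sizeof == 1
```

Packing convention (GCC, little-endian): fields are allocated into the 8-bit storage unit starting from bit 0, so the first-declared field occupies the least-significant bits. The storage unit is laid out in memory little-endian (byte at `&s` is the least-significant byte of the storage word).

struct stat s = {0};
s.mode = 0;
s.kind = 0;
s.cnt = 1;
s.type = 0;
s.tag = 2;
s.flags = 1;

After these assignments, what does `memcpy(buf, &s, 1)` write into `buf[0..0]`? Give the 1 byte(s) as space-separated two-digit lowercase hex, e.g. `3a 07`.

[0+:1] mode=0 & 0x1 = 0x0; word=0x00
[1+:1] kind=0 & 0x1 = 0x0; word=0x00
[2+:1] cnt=1 & 0x1 = 0x1; word=0x04
[3+:1] type=0 & 0x1 = 0x0; word=0x04
[4+:3] tag=2 & 0x7 = 0x2; word=0x24
[7+:1] flags=1 & 0x1 = 0x1; word=0xa4
word = 0xa4 → little-endian bytes:
  [0]=0xa4

a4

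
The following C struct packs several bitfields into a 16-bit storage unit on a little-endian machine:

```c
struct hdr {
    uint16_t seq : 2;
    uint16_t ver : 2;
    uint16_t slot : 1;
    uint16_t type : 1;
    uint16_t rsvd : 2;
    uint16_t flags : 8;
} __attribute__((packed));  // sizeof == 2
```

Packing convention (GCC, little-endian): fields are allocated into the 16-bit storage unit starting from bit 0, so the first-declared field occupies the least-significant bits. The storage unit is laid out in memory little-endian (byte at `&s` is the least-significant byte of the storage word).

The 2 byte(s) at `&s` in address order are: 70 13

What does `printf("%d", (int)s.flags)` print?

19

[0]=0x70 [1]=0x13 (little-endian) → word 0x1370
seq:2 @ bit 0 → (0x1370>>0)&0x3 = 0x0
ver:2 @ bit 2 → (0x1370>>2)&0x3 = 0x0
slot:1 @ bit 4 → (0x1370>>4)&0x1 = 0x1
type:1 @ bit 5 → (0x1370>>5)&0x1 = 0x1
rsvd:2 @ bit 6 → (0x1370>>6)&0x3 = 0x1
flags:8 @ bit 8 → (0x1370>>8)&0xff = 0x13  ←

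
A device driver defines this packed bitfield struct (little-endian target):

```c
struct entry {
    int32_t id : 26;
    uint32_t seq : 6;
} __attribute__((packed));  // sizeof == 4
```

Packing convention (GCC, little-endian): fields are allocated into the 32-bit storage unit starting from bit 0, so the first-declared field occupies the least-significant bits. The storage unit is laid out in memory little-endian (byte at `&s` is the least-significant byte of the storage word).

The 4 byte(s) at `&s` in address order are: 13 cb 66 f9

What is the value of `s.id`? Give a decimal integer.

23513875

[0]=0x13 [1]=0xcb [2]=0x66 [3]=0xf9 (little-endian) → word 0xf966cb13
id [0+:26] = (word>>0) & 0x3ffffff = 23513875  ←
seq [26+:6] = (word>>26) & 0x3f = 62
id signed 26b, MSB=0: value = 23513875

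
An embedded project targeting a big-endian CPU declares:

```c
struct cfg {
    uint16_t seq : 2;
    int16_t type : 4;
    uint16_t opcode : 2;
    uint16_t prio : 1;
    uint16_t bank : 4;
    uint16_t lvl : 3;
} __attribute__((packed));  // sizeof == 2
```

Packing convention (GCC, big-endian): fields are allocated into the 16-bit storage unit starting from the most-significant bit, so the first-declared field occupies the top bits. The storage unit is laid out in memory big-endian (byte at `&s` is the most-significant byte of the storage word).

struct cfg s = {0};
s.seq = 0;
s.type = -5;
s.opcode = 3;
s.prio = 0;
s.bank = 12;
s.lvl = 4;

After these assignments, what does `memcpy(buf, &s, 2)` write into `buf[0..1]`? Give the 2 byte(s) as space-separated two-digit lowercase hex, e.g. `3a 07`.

seq:2 = 0 → 0x0 << 14 → word 0x0000
type:4 = -5 → 0xb << 10 → word 0x2c00
opcode:2 = 3 → 0x3 << 8 → word 0x2f00
prio:1 = 0 → 0x0 << 7 → word 0x2f00
bank:4 = 12 → 0xc << 3 → word 0x2f60
lvl:3 = 4 → 0x4 << 0 → word 0x2f64
word = 0x2f64 → big-endian bytes:
  [0]=0x2f  [1]=0x64

2f 64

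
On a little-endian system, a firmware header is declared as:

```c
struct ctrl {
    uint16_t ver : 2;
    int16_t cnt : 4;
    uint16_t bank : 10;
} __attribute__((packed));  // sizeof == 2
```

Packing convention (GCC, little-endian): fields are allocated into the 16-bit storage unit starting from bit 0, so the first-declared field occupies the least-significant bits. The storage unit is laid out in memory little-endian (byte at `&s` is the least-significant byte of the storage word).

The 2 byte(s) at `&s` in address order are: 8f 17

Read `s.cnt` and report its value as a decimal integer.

[0]=0x8f [1]=0x17 (little-endian) → word 0x178f
ver:2 @ bit 0 → (0x178f>>0)&0x3 = 0x3
cnt:4 @ bit 2 → (0x178f>>2)&0xf = 0x3  ←
bank:10 @ bit 6 → (0x178f>>6)&0x3ff = 0x5e
cnt signed 4b, MSB=0: value = 3

3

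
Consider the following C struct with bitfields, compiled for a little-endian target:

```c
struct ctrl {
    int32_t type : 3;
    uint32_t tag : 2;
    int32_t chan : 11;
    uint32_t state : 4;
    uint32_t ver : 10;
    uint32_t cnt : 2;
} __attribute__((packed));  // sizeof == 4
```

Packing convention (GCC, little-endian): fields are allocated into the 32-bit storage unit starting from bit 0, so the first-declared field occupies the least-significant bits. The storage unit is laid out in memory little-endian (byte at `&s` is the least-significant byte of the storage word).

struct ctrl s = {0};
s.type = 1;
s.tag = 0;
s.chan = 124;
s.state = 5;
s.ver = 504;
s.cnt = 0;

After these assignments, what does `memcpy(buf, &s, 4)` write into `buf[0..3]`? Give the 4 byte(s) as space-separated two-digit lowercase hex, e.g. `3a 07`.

81 0f 85 1f

type (3b) val=1 bits=0x1 at bit 0: 0x00000001
tag (2b) val=0 bits=0x0 at bit 3: 0x00000001
chan (11b) val=124 bits=0x7c at bit 5: 0x00000f81
state (4b) val=5 bits=0x5 at bit 16: 0x00050f81
ver (10b) val=504 bits=0x1f8 at bit 20: 0x1f850f81
cnt (2b) val=0 bits=0x0 at bit 30: 0x1f850f81
word = 0x1f850f81 → little-endian bytes:
  [0]=0x81  [1]=0x0f  [2]=0x85  [3]=0x1f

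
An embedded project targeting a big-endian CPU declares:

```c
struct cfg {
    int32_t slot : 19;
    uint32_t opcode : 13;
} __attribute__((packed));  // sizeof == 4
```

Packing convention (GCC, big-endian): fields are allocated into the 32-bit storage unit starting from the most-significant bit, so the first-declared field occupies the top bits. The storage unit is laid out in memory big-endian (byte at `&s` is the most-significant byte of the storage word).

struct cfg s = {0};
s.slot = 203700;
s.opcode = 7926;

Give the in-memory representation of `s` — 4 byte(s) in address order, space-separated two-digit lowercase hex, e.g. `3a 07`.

[13+:19] slot=203700 & 0x7ffff = 0x31bb4; word=0x63768000
[0+:13] opcode=7926 & 0x1fff = 0x1ef6; word=0x63769ef6
word = 0x63769ef6 → big-endian bytes:
  [0]=0x63  [1]=0x76  [2]=0x9e  [3]=0xf6

63 76 9e f6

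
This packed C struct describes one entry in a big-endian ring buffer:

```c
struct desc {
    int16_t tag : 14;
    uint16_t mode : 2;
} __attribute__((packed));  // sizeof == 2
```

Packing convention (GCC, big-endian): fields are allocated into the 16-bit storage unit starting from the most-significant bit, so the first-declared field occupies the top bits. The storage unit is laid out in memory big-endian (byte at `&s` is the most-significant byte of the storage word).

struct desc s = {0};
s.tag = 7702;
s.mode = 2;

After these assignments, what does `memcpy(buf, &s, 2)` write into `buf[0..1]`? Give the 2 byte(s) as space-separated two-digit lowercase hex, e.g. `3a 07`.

tag:14 = 7702 → 0x1e16 << 2 → word 0x7858
mode:2 = 2 → 0x2 << 0 → word 0x785a
word = 0x785a → big-endian bytes:
  [0]=0x78  [1]=0x5a

78 5a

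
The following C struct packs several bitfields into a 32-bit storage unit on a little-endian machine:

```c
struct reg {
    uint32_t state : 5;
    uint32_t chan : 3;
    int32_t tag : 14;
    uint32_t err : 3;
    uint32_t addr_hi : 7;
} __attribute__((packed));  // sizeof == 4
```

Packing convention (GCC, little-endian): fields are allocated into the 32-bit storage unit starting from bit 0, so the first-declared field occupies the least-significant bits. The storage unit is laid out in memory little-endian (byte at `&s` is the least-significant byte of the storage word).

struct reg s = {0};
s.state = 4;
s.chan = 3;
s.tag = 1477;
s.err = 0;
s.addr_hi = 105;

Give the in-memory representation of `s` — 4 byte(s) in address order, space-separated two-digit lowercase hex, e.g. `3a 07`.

64 c5 05 d2

[0+:5] state=4 & 0x1f = 0x4; word=0x00000004
[5+:3] chan=3 & 0x7 = 0x3; word=0x00000064
[8+:14] tag=1477 & 0x3fff = 0x5c5; word=0x0005c564
[22+:3] err=0 & 0x7 = 0x0; word=0x0005c564
[25+:7] addr_hi=105 & 0x7f = 0x69; word=0xd205c564
word = 0xd205c564 → little-endian bytes:
  [0]=0x64  [1]=0xc5  [2]=0x05  [3]=0xd2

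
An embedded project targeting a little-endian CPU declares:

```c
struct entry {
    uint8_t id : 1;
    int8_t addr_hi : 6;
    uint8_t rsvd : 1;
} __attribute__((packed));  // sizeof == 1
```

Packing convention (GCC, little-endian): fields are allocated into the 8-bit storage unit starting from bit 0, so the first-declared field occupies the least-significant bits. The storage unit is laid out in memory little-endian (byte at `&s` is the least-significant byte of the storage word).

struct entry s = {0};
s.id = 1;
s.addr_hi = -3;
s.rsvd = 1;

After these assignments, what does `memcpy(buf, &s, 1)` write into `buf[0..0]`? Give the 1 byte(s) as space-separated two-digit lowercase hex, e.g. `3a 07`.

id (1b) val=1 bits=0x1 at bit 0: 0x01
addr_hi (6b) val=-3 bits=0x3d at bit 1: 0x7b
rsvd (1b) val=1 bits=0x1 at bit 7: 0xfb
word = 0xfb → little-endian bytes:
  [0]=0xfb

fb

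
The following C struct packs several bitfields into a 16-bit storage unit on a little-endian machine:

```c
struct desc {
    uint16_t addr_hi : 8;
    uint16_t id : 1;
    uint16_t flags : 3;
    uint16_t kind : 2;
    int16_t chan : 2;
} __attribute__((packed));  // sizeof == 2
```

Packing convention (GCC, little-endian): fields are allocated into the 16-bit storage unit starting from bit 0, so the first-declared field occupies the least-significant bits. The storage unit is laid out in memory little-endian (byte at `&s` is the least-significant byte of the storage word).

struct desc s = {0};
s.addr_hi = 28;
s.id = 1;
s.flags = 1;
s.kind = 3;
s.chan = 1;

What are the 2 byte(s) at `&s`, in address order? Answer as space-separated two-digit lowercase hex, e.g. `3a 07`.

1c 73

addr_hi (8b) val=28 bits=0x1c at bit 0: 0x001c
id (1b) val=1 bits=0x1 at bit 8: 0x011c
flags (3b) val=1 bits=0x1 at bit 9: 0x031c
kind (2b) val=3 bits=0x3 at bit 12: 0x331c
chan (2b) val=1 bits=0x1 at bit 14: 0x731c
word = 0x731c → little-endian bytes:
  [0]=0x1c  [1]=0x73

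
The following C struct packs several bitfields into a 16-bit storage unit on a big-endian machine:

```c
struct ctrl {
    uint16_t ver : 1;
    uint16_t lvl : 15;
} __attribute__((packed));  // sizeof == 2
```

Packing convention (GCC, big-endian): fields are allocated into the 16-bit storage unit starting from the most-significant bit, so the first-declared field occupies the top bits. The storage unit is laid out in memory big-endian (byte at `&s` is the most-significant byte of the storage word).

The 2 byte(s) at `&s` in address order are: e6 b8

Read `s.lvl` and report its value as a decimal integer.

26296

[0]=0xe6 [1]=0xb8 (big-endian) → word 0xe6b8
ver [15+:1] = (word>>15) & 0x1 = 1
lvl [0+:15] = (word>>0) & 0x7fff = 26296  ←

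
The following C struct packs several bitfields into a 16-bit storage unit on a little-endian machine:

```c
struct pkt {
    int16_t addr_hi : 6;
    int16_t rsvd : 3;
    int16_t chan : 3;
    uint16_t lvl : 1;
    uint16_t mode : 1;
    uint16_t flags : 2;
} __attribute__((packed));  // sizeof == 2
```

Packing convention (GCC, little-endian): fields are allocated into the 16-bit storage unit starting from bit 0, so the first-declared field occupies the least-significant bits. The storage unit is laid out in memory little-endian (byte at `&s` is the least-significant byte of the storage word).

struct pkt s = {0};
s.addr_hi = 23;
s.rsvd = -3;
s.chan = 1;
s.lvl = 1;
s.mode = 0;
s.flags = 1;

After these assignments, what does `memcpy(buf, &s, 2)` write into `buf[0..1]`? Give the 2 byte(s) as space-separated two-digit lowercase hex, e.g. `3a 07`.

addr_hi:6 = 23 → 0x17 << 0 → word 0x0017
rsvd:3 = -3 → 0x5 << 6 → word 0x0157
chan:3 = 1 → 0x1 << 9 → word 0x0357
lvl:1 = 1 → 0x1 << 12 → word 0x1357
mode:1 = 0 → 0x0 << 13 → word 0x1357
flags:2 = 1 → 0x1 << 14 → word 0x5357
word = 0x5357 → little-endian bytes:
  [0]=0x57  [1]=0x53

57 53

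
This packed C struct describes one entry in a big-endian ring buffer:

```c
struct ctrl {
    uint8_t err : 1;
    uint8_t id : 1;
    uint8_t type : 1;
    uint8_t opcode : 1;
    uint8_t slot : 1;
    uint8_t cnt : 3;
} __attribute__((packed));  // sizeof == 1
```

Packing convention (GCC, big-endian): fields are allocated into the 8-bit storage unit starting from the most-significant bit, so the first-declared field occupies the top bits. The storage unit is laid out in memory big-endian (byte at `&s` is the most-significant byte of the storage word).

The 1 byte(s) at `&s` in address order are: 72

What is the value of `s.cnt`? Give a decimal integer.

2

[0]=0x72 (big-endian) → word 0x72
err:1 @ bit 7 → (0x72>>7)&0x1 = 0x0
id:1 @ bit 6 → (0x72>>6)&0x1 = 0x1
type:1 @ bit 5 → (0x72>>5)&0x1 = 0x1
opcode:1 @ bit 4 → (0x72>>4)&0x1 = 0x1
slot:1 @ bit 3 → (0x72>>3)&0x1 = 0x0
cnt:3 @ bit 0 → (0x72>>0)&0x7 = 0x2  ←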